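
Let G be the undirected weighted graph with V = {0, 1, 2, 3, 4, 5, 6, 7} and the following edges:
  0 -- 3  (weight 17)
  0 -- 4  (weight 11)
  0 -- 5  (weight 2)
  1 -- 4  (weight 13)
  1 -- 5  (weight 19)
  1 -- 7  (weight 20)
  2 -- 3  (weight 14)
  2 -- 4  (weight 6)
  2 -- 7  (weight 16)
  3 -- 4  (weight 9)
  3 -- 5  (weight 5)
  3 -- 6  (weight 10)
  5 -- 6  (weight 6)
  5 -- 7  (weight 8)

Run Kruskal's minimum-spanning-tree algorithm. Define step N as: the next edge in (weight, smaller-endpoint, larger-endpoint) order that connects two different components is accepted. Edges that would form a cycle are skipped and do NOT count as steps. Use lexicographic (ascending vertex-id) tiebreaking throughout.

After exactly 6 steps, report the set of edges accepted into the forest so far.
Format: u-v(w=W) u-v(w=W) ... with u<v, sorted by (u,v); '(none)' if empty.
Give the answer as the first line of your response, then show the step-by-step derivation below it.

0-5(w=2) 2-4(w=6) 3-4(w=9) 3-5(w=5) 5-6(w=6) 5-7(w=8)

step 1: add edge 0-5 (w=2); MST = {0-5(w=2)}
step 2: add edge 3-5 (w=5); MST = {0-5(w=2) 3-5(w=5)}
step 3: add edge 2-4 (w=6); MST = {0-5(w=2) 2-4(w=6) 3-5(w=5)}
step 4: add edge 5-6 (w=6); MST = {0-5(w=2) 2-4(w=6) 3-5(w=5) 5-6(w=6)}
step 5: add edge 5-7 (w=8); MST = {0-5(w=2) 2-4(w=6) 3-5(w=5) 5-6(w=6) 5-7(w=8)}
step 6: add edge 3-4 (w=9); MST = {0-5(w=2) 2-4(w=6) 3-4(w=9) 3-5(w=5) 5-6(w=6) 5-7(w=8)}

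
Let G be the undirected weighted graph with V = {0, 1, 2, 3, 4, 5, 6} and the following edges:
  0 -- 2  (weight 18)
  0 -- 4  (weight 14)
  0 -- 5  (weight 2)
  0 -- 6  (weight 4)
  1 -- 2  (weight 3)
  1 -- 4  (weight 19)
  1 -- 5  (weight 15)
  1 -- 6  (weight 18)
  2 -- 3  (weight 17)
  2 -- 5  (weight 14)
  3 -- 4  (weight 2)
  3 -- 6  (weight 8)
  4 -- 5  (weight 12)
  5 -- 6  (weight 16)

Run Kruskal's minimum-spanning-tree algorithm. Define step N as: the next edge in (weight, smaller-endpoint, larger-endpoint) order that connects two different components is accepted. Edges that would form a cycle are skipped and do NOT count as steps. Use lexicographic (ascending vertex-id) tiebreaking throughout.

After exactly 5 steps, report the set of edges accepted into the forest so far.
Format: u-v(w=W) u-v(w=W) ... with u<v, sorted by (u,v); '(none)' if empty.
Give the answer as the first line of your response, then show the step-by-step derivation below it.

0-5(w=2) 0-6(w=4) 1-2(w=3) 3-4(w=2) 3-6(w=8)

step 1: add edge 0-5 (w=2); MST = {0-5(w=2)}
step 2: add edge 3-4 (w=2); MST = {0-5(w=2) 3-4(w=2)}
step 3: add edge 1-2 (w=3); MST = {0-5(w=2) 1-2(w=3) 3-4(w=2)}
step 4: add edge 0-6 (w=4); MST = {0-5(w=2) 0-6(w=4) 1-2(w=3) 3-4(w=2)}
step 5: add edge 3-6 (w=8); MST = {0-5(w=2) 0-6(w=4) 1-2(w=3) 3-4(w=2) 3-6(w=8)}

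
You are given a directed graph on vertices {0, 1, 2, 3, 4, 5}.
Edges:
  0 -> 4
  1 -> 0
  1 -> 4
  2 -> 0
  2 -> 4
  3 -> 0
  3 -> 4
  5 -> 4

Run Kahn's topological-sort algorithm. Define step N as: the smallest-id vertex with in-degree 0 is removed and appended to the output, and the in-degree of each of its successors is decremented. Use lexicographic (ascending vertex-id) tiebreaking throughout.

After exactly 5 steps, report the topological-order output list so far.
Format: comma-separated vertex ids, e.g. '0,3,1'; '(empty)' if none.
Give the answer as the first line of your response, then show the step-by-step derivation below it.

1,2,3,0,5

step 1: output 1; order=[1]; indeg=(2,0,0,0,4,0)
step 2: output 2; order=[1,2]; indeg=(1,0,0,0,3,0)
step 3: output 3; order=[1,2,3]; indeg=(0,0,0,0,2,0)
step 4: output 0; order=[1,2,3,0]; indeg=(0,0,0,0,1,0)
step 5: output 5; order=[1,2,3,0,5]; indeg=(0,0,0,0,0,0)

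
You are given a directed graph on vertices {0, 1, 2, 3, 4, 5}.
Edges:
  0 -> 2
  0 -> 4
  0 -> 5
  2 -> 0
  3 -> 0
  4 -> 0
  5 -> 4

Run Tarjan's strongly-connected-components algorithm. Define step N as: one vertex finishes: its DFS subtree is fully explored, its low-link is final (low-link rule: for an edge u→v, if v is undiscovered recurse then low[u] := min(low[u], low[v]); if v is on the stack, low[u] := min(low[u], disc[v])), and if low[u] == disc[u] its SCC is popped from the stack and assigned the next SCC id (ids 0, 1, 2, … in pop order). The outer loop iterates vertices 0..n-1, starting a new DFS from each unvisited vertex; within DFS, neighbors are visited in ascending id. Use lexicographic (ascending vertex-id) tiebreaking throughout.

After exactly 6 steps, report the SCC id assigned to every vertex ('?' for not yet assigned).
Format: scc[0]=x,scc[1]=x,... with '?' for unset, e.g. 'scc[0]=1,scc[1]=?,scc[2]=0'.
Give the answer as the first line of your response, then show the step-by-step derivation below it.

scc[0]=0,scc[1]=1,scc[2]=0,scc[3]=2,scc[4]=0,scc[5]=0

step 1: low=(low[0]=0,low[1]=?,low[2]=0,low[3]=?,low[4]=?,low[5]=?); scc=(scc[0]=?,scc[1]=?,scc[2]=?,scc[3]=?,scc[4]=?,scc[5]=?)
step 2: low=(low[0]=0,low[1]=?,low[2]=0,low[3]=?,low[4]=0,low[5]=?); scc=(scc[0]=?,scc[1]=?,scc[2]=?,scc[3]=?,scc[4]=?,scc[5]=?)
step 3: low=(low[0]=0,low[1]=?,low[2]=0,low[3]=?,low[4]=0,low[5]=2); scc=(scc[0]=?,scc[1]=?,scc[2]=?,scc[3]=?,scc[4]=?,scc[5]=?)
step 4: low=(low[0]=0,low[1]=?,low[2]=0,low[3]=?,low[4]=0,low[5]=2); scc=(scc[0]=0,scc[1]=?,scc[2]=0,scc[3]=?,scc[4]=0,scc[5]=0)
step 5: low=(low[0]=0,low[1]=4,low[2]=0,low[3]=?,low[4]=0,low[5]=2); scc=(scc[0]=0,scc[1]=1,scc[2]=0,scc[3]=?,scc[4]=0,scc[5]=0)
step 6: low=(low[0]=0,low[1]=4,low[2]=0,low[3]=5,low[4]=0,low[5]=2); scc=(scc[0]=0,scc[1]=1,scc[2]=0,scc[3]=2,scc[4]=0,scc[5]=0)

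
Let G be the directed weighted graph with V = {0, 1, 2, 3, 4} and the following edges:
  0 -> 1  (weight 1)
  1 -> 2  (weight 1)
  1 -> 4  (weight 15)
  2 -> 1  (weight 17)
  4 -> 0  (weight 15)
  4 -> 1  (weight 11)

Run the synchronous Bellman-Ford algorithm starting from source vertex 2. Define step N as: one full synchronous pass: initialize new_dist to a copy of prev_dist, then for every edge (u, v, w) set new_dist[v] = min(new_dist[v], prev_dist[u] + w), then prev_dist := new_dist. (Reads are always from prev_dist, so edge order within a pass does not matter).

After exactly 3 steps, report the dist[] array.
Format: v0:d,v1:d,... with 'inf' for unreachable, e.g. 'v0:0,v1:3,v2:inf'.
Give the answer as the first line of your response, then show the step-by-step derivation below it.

v0:47,v1:17,v2:0,v3:inf,v4:32

step 1: dist = v0:inf,v1:17,v2:0,v3:inf,v4:inf
step 2: dist = v0:inf,v1:17,v2:0,v3:inf,v4:32
step 3: dist = v0:47,v1:17,v2:0,v3:inf,v4:32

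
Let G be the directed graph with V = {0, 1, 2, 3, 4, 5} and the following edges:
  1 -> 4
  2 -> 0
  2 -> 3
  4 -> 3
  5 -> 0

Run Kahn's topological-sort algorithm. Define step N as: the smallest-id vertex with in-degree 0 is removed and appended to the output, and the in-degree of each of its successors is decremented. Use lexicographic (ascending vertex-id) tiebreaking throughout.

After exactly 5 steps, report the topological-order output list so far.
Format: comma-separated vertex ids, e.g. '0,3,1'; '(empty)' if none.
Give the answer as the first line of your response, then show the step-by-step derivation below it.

1,2,4,3,5

step 1: output 1; order=[1]; indeg=(2,0,0,2,0,0)
step 2: output 2; order=[1,2]; indeg=(1,0,0,1,0,0)
step 3: output 4; order=[1,2,4]; indeg=(1,0,0,0,0,0)
step 4: output 3; order=[1,2,4,3]; indeg=(1,0,0,0,0,0)
step 5: output 5; order=[1,2,4,3,5]; indeg=(0,0,0,0,0,0)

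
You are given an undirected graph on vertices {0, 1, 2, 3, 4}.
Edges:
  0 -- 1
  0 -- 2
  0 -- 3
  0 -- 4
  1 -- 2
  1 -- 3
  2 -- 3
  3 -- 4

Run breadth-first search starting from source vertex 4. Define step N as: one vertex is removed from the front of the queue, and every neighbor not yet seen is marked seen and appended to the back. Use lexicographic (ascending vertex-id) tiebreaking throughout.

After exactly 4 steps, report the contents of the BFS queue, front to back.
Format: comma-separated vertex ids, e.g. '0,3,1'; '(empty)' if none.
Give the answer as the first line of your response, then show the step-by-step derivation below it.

2

step 1: dequeue 4; queue=[0,3]; order=4
step 2: dequeue 0; queue=[3,1,2]; order=4,0
step 3: dequeue 3; queue=[1,2]; order=4,0,3
step 4: dequeue 1; queue=[2]; order=4,0,3,1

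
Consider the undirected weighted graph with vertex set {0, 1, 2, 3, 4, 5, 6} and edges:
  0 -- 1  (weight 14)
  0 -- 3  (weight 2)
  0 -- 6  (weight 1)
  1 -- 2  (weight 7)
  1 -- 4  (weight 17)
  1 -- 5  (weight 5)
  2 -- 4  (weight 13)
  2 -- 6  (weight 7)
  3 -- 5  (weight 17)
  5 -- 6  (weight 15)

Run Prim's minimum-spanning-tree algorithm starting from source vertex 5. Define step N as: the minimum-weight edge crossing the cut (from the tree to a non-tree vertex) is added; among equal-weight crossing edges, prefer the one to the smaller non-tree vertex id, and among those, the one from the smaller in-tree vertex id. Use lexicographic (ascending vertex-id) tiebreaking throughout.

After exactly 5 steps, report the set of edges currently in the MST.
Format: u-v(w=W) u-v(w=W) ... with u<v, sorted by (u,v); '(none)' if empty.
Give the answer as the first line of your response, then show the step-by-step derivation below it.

0-3(w=2) 0-6(w=1) 1-2(w=7) 1-5(w=5) 2-6(w=7)

step 1: add edge 1-5 (w=5); MST = {1-5(w=5)}
step 2: add edge 1-2 (w=7); MST = {1-2(w=7) 1-5(w=5)}
step 3: add edge 2-6 (w=7); MST = {1-2(w=7) 1-5(w=5) 2-6(w=7)}
step 4: add edge 0-6 (w=1); MST = {0-6(w=1) 1-2(w=7) 1-5(w=5) 2-6(w=7)}
step 5: add edge 0-3 (w=2); MST = {0-3(w=2) 0-6(w=1) 1-2(w=7) 1-5(w=5) 2-6(w=7)}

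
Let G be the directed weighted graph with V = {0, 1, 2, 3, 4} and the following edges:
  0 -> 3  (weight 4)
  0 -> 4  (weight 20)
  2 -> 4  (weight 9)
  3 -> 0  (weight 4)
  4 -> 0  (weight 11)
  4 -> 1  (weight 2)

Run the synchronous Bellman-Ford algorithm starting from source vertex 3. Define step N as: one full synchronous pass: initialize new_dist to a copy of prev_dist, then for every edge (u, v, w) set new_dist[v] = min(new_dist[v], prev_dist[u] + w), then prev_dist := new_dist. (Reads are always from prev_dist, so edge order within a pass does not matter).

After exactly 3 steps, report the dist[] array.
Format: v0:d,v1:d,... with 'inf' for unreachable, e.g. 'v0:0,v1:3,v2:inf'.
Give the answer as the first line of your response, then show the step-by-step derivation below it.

v0:4,v1:26,v2:inf,v3:0,v4:24

step 1: dist = v0:4,v1:inf,v2:inf,v3:0,v4:inf
step 2: dist = v0:4,v1:inf,v2:inf,v3:0,v4:24
step 3: dist = v0:4,v1:26,v2:inf,v3:0,v4:24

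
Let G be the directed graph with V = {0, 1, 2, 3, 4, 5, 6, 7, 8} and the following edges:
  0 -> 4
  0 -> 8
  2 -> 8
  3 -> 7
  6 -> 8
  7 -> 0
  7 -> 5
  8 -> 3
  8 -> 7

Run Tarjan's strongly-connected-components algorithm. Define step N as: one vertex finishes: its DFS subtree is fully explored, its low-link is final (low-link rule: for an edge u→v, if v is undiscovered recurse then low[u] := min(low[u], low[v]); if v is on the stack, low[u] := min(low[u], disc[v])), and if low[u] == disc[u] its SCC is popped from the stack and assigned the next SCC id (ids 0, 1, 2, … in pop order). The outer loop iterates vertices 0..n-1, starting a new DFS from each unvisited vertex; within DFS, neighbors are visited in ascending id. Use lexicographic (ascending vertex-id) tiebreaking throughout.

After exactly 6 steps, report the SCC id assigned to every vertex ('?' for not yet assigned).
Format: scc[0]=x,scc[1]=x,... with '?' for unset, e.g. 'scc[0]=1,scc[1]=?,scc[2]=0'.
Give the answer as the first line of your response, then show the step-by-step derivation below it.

scc[0]=2,scc[1]=?,scc[2]=?,scc[3]=2,scc[4]=0,scc[5]=1,scc[6]=?,scc[7]=2,scc[8]=2

step 1: low=(low[0]=0,low[1]=?,low[2]=?,low[3]=?,low[4]=1,low[5]=?,low[6]=?,low[7]=?,low[8]=?); scc=(scc[0]=?,scc[1]=?,scc[2]=?,scc[3]=?,scc[4]=0,scc[5]=?,scc[6]=?,scc[7]=?,scc[8]=?)
step 2: low=(low[0]=0,low[1]=?,low[2]=?,low[3]=3,low[4]=1,low[5]=5,low[6]=?,low[7]=0,low[8]=2); scc=(scc[0]=?,scc[1]=?,scc[2]=?,scc[3]=?,scc[4]=0,scc[5]=1,scc[6]=?,scc[7]=?,scc[8]=?)
step 3: low=(low[0]=0,low[1]=?,low[2]=?,low[3]=3,low[4]=1,low[5]=5,low[6]=?,low[7]=0,low[8]=2); scc=(scc[0]=?,scc[1]=?,scc[2]=?,scc[3]=?,scc[4]=0,scc[5]=1,scc[6]=?,scc[7]=?,scc[8]=?)
step 4: low=(low[0]=0,low[1]=?,low[2]=?,low[3]=0,low[4]=1,low[5]=5,low[6]=?,low[7]=0,low[8]=2); scc=(scc[0]=?,scc[1]=?,scc[2]=?,scc[3]=?,scc[4]=0,scc[5]=1,scc[6]=?,scc[7]=?,scc[8]=?)
step 5: low=(low[0]=0,low[1]=?,low[2]=?,low[3]=0,low[4]=1,low[5]=5,low[6]=?,low[7]=0,low[8]=0); scc=(scc[0]=?,scc[1]=?,scc[2]=?,scc[3]=?,scc[4]=0,scc[5]=1,scc[6]=?,scc[7]=?,scc[8]=?)
step 6: low=(low[0]=0,low[1]=?,low[2]=?,low[3]=0,low[4]=1,low[5]=5,low[6]=?,low[7]=0,low[8]=0); scc=(scc[0]=2,scc[1]=?,scc[2]=?,scc[3]=2,scc[4]=0,scc[5]=1,scc[6]=?,scc[7]=2,scc[8]=2)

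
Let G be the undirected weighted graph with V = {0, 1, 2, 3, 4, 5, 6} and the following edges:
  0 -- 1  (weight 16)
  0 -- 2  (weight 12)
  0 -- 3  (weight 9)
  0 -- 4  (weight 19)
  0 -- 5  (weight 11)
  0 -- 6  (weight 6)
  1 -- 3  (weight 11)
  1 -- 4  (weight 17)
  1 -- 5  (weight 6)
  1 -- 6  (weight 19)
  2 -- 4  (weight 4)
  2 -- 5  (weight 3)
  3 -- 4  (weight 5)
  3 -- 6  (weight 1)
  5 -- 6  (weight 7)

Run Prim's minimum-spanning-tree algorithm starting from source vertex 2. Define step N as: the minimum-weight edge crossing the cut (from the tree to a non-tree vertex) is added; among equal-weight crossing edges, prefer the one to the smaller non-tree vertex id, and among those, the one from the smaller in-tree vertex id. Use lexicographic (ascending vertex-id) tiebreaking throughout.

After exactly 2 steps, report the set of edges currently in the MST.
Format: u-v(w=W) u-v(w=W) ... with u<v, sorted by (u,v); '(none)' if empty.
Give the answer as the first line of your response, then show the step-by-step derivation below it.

2-4(w=4) 2-5(w=3)

step 1: add edge 2-5 (w=3); MST = {2-5(w=3)}
step 2: add edge 2-4 (w=4); MST = {2-4(w=4) 2-5(w=3)}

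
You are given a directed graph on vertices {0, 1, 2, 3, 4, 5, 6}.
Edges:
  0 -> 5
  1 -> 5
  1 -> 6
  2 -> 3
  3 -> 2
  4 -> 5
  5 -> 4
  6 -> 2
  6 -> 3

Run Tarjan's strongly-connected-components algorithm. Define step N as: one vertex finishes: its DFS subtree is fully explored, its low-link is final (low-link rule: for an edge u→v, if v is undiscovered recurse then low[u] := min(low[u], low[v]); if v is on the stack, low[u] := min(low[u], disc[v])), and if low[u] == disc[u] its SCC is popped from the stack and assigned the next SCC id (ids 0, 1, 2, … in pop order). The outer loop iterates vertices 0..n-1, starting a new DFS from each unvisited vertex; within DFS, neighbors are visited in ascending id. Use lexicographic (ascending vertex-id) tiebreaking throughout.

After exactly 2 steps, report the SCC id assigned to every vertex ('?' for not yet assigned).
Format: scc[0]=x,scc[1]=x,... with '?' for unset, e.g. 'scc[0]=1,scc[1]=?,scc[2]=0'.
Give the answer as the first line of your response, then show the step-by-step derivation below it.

scc[0]=?,scc[1]=?,scc[2]=?,scc[3]=?,scc[4]=0,scc[5]=0,scc[6]=?

step 1: low=(low[0]=0,low[1]=?,low[2]=?,low[3]=?,low[4]=1,low[5]=1,low[6]=?); scc=(scc[0]=?,scc[1]=?,scc[2]=?,scc[3]=?,scc[4]=?,scc[5]=?,scc[6]=?)
step 2: low=(low[0]=0,low[1]=?,low[2]=?,low[3]=?,low[4]=1,low[5]=1,low[6]=?); scc=(scc[0]=?,scc[1]=?,scc[2]=?,scc[3]=?,scc[4]=0,scc[5]=0,scc[6]=?)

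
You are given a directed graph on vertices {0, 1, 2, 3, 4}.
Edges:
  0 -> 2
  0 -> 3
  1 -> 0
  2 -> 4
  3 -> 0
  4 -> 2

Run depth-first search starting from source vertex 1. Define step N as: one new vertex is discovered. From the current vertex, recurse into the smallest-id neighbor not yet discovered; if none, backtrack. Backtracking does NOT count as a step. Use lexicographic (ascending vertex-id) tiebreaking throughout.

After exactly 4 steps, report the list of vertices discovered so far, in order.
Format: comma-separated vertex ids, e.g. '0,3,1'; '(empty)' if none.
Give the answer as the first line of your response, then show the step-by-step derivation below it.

1,0,2,4

step 1: discover 1; path=1; order=1
step 2: discover 0; path=1>0; order=1,0
step 3: discover 2; path=1>0>2; order=1,0,2
step 4: discover 4; path=1>0>2>4; order=1,0,2,4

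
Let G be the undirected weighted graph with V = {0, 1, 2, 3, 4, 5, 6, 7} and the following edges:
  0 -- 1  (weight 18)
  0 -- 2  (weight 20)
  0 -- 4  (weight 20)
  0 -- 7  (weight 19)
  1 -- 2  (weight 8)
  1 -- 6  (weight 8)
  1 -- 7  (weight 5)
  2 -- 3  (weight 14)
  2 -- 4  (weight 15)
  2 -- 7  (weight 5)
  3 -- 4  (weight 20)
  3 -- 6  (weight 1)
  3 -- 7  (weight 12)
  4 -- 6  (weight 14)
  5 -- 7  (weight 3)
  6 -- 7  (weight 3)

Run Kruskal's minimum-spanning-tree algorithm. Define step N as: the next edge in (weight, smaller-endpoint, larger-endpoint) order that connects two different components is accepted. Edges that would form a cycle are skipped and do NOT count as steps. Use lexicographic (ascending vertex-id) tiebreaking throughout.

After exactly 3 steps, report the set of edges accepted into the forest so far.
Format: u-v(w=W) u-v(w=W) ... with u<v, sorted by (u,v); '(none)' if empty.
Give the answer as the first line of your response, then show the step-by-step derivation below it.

3-6(w=1) 5-7(w=3) 6-7(w=3)

step 1: add edge 3-6 (w=1); MST = {3-6(w=1)}
step 2: add edge 5-7 (w=3); MST = {3-6(w=1) 5-7(w=3)}
step 3: add edge 6-7 (w=3); MST = {3-6(w=1) 5-7(w=3) 6-7(w=3)}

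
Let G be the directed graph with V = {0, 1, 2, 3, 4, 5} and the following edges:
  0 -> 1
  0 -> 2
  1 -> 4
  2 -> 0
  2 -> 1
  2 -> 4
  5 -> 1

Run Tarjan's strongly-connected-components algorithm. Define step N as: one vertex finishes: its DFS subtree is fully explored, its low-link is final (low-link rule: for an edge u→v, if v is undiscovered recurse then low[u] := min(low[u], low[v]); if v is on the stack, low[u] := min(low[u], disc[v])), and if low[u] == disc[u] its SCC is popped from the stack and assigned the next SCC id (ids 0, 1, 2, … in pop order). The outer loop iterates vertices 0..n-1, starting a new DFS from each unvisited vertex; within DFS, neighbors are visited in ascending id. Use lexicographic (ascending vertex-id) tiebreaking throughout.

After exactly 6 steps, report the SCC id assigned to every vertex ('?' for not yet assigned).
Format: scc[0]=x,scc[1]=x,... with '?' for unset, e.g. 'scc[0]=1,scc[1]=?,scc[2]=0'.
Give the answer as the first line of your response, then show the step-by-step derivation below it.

scc[0]=2,scc[1]=1,scc[2]=2,scc[3]=3,scc[4]=0,scc[5]=4

step 1: low=(low[0]=0,low[1]=1,low[2]=?,low[3]=?,low[4]=2,low[5]=?); scc=(scc[0]=?,scc[1]=?,scc[2]=?,scc[3]=?,scc[4]=0,scc[5]=?)
step 2: low=(low[0]=0,low[1]=1,low[2]=?,low[3]=?,low[4]=2,low[5]=?); scc=(scc[0]=?,scc[1]=1,scc[2]=?,scc[3]=?,scc[4]=0,scc[5]=?)
step 3: low=(low[0]=0,low[1]=1,low[2]=0,low[3]=?,low[4]=2,low[5]=?); scc=(scc[0]=?,scc[1]=1,scc[2]=?,scc[3]=?,scc[4]=0,scc[5]=?)
step 4: low=(low[0]=0,low[1]=1,low[2]=0,low[3]=?,low[4]=2,low[5]=?); scc=(scc[0]=2,scc[1]=1,scc[2]=2,scc[3]=?,scc[4]=0,scc[5]=?)
step 5: low=(low[0]=0,low[1]=1,low[2]=0,low[3]=4,low[4]=2,low[5]=?); scc=(scc[0]=2,scc[1]=1,scc[2]=2,scc[3]=3,scc[4]=0,scc[5]=?)
step 6: low=(low[0]=0,low[1]=1,low[2]=0,low[3]=4,low[4]=2,low[5]=5); scc=(scc[0]=2,scc[1]=1,scc[2]=2,scc[3]=3,scc[4]=0,scc[5]=4)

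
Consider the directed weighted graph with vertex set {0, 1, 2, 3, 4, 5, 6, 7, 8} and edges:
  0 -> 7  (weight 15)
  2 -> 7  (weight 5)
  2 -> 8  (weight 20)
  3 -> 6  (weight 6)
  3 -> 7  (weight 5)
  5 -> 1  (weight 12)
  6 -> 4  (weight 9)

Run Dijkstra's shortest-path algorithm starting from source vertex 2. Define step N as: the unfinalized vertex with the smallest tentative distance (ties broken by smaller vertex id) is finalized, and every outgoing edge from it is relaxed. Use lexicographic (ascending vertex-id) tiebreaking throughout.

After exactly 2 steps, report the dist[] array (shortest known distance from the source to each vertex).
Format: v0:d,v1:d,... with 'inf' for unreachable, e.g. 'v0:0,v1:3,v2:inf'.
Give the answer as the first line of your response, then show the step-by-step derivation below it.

v0:inf,v1:inf,v2:0,v3:inf,v4:inf,v5:inf,v6:inf,v7:5,v8:20

step 1: dist = v0:inf,v1:inf,v2:0,v3:inf,v4:inf,v5:inf,v6:inf,v7:5,v8:20
step 2: dist = v0:inf,v1:inf,v2:0,v3:inf,v4:inf,v5:inf,v6:inf,v7:5,v8:20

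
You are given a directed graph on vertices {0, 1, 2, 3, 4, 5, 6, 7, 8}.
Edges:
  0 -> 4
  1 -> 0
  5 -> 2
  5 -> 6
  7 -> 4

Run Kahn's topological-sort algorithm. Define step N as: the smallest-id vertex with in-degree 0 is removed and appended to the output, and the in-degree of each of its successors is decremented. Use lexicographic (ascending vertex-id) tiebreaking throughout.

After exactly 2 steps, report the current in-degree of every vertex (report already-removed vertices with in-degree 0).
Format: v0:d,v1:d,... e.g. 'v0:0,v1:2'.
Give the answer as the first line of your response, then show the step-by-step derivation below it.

v0:0,v1:0,v2:1,v3:0,v4:1,v5:0,v6:1,v7:0,v8:0

step 1: output 1; order=[1]; indeg=(0,0,1,0,2,0,1,0,0)
step 2: output 0; order=[1,0]; indeg=(0,0,1,0,1,0,1,0,0)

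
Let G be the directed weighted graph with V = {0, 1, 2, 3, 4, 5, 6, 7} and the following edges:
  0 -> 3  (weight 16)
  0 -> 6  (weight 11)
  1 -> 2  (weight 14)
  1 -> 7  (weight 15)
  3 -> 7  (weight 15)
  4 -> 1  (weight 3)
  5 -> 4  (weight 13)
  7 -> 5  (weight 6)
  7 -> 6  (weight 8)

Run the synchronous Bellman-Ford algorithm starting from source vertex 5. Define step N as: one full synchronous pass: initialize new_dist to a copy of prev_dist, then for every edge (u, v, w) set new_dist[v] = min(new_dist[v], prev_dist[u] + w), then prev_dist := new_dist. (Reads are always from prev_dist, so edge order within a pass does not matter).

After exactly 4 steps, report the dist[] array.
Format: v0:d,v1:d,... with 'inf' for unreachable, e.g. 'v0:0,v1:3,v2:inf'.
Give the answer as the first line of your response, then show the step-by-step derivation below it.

v0:inf,v1:16,v2:30,v3:inf,v4:13,v5:0,v6:39,v7:31

step 1: dist = v0:inf,v1:inf,v2:inf,v3:inf,v4:13,v5:0,v6:inf,v7:inf
step 2: dist = v0:inf,v1:16,v2:inf,v3:inf,v4:13,v5:0,v6:inf,v7:inf
step 3: dist = v0:inf,v1:16,v2:30,v3:inf,v4:13,v5:0,v6:inf,v7:31
step 4: dist = v0:inf,v1:16,v2:30,v3:inf,v4:13,v5:0,v6:39,v7:31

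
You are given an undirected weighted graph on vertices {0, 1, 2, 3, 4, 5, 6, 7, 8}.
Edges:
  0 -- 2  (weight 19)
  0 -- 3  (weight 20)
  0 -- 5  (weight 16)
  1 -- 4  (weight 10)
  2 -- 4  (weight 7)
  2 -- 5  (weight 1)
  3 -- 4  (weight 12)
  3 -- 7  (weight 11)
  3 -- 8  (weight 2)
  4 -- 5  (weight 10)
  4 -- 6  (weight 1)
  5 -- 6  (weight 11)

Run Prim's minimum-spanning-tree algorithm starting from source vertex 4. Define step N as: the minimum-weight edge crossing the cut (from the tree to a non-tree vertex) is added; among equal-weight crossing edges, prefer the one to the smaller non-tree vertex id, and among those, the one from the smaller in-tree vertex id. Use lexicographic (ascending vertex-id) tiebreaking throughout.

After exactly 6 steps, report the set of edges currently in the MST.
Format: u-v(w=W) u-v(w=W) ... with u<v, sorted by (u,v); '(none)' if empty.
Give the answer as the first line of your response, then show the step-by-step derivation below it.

1-4(w=10) 2-4(w=7) 2-5(w=1) 3-4(w=12) 3-8(w=2) 4-6(w=1)

step 1: add edge 4-6 (w=1); MST = {4-6(w=1)}
step 2: add edge 2-4 (w=7); MST = {2-4(w=7) 4-6(w=1)}
step 3: add edge 2-5 (w=1); MST = {2-4(w=7) 2-5(w=1) 4-6(w=1)}
step 4: add edge 1-4 (w=10); MST = {1-4(w=10) 2-4(w=7) 2-5(w=1) 4-6(w=1)}
step 5: add edge 3-4 (w=12); MST = {1-4(w=10) 2-4(w=7) 2-5(w=1) 3-4(w=12) 4-6(w=1)}
step 6: add edge 3-8 (w=2); MST = {1-4(w=10) 2-4(w=7) 2-5(w=1) 3-4(w=12) 3-8(w=2) 4-6(w=1)}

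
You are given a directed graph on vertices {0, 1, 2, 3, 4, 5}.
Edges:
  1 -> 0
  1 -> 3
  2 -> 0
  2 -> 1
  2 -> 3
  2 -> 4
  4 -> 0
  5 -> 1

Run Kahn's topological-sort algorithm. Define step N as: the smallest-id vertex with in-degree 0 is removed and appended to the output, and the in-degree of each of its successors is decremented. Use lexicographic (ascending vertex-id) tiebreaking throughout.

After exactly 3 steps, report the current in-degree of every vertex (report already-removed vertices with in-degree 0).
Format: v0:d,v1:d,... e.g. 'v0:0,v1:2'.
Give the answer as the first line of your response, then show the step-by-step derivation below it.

v0:1,v1:0,v2:0,v3:1,v4:0,v5:0

step 1: output 2; order=[2]; indeg=(2,1,0,1,0,0)
step 2: output 4; order=[2,4]; indeg=(1,1,0,1,0,0)
step 3: output 5; order=[2,4,5]; indeg=(1,0,0,1,0,0)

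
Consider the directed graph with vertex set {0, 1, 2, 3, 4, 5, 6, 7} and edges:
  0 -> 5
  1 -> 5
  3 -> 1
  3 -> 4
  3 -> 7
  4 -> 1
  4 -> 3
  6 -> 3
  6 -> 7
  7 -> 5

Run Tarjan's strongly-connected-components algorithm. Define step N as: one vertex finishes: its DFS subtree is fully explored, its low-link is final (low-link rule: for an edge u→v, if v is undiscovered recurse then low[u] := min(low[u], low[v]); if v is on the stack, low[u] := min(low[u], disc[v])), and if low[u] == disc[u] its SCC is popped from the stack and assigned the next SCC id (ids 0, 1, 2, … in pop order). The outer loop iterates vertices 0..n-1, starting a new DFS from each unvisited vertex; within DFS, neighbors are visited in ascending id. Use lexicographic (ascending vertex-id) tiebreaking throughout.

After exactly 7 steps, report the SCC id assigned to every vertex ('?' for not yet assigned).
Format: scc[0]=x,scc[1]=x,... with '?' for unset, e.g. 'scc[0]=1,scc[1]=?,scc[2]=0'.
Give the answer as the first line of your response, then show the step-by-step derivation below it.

scc[0]=1,scc[1]=2,scc[2]=3,scc[3]=5,scc[4]=5,scc[5]=0,scc[6]=?,scc[7]=4

step 1: low=(low[0]=0,low[1]=?,low[2]=?,low[3]=?,low[4]=?,low[5]=1,low[6]=?,low[7]=?); scc=(scc[0]=?,scc[1]=?,scc[2]=?,scc[3]=?,scc[4]=?,scc[5]=0,scc[6]=?,scc[7]=?)
step 2: low=(low[0]=0,low[1]=?,low[2]=?,low[3]=?,low[4]=?,low[5]=1,low[6]=?,low[7]=?); scc=(scc[0]=1,scc[1]=?,scc[2]=?,scc[3]=?,scc[4]=?,scc[5]=0,scc[6]=?,scc[7]=?)
step 3: low=(low[0]=0,low[1]=2,low[2]=?,low[3]=?,low[4]=?,low[5]=1,low[6]=?,low[7]=?); scc=(scc[0]=1,scc[1]=2,scc[2]=?,scc[3]=?,scc[4]=?,scc[5]=0,scc[6]=?,scc[7]=?)
step 4: low=(low[0]=0,low[1]=2,low[2]=3,low[3]=?,low[4]=?,low[5]=1,low[6]=?,low[7]=?); scc=(scc[0]=1,scc[1]=2,scc[2]=3,scc[3]=?,scc[4]=?,scc[5]=0,scc[6]=?,scc[7]=?)
step 5: low=(low[0]=0,low[1]=2,low[2]=3,low[3]=4,low[4]=4,low[5]=1,low[6]=?,low[7]=?); scc=(scc[0]=1,scc[1]=2,scc[2]=3,scc[3]=?,scc[4]=?,scc[5]=0,scc[6]=?,scc[7]=?)
step 6: low=(low[0]=0,low[1]=2,low[2]=3,low[3]=4,low[4]=4,low[5]=1,low[6]=?,low[7]=6); scc=(scc[0]=1,scc[1]=2,scc[2]=3,scc[3]=?,scc[4]=?,scc[5]=0,scc[6]=?,scc[7]=4)
step 7: low=(low[0]=0,low[1]=2,low[2]=3,low[3]=4,low[4]=4,low[5]=1,low[6]=?,low[7]=6); scc=(scc[0]=1,scc[1]=2,scc[2]=3,scc[3]=5,scc[4]=5,scc[5]=0,scc[6]=?,scc[7]=4)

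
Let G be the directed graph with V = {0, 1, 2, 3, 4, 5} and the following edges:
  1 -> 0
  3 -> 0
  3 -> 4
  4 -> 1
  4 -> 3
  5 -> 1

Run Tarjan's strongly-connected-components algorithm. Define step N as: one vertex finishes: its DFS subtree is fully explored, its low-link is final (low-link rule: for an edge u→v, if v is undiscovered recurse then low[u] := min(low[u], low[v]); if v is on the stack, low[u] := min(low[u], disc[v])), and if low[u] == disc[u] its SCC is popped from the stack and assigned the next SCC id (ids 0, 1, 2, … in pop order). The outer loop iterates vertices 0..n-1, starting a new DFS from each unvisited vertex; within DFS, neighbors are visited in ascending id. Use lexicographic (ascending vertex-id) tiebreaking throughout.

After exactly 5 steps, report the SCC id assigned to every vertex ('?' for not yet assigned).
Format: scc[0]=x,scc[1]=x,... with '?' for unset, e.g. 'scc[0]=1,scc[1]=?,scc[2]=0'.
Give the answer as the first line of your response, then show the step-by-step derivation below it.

scc[0]=0,scc[1]=1,scc[2]=2,scc[3]=3,scc[4]=3,scc[5]=?

step 1: low=(low[0]=0,low[1]=?,low[2]=?,low[3]=?,low[4]=?,low[5]=?); scc=(scc[0]=0,scc[1]=?,scc[2]=?,scc[3]=?,scc[4]=?,scc[5]=?)
step 2: low=(low[0]=0,low[1]=1,low[2]=?,low[3]=?,low[4]=?,low[5]=?); scc=(scc[0]=0,scc[1]=1,scc[2]=?,scc[3]=?,scc[4]=?,scc[5]=?)
step 3: low=(low[0]=0,low[1]=1,low[2]=2,low[3]=?,low[4]=?,low[5]=?); scc=(scc[0]=0,scc[1]=1,scc[2]=2,scc[3]=?,scc[4]=?,scc[5]=?)
step 4: low=(low[0]=0,low[1]=1,low[2]=2,low[3]=3,low[4]=3,low[5]=?); scc=(scc[0]=0,scc[1]=1,scc[2]=2,scc[3]=?,scc[4]=?,scc[5]=?)
step 5: low=(low[0]=0,low[1]=1,low[2]=2,low[3]=3,low[4]=3,low[5]=?); scc=(scc[0]=0,scc[1]=1,scc[2]=2,scc[3]=3,scc[4]=3,scc[5]=?)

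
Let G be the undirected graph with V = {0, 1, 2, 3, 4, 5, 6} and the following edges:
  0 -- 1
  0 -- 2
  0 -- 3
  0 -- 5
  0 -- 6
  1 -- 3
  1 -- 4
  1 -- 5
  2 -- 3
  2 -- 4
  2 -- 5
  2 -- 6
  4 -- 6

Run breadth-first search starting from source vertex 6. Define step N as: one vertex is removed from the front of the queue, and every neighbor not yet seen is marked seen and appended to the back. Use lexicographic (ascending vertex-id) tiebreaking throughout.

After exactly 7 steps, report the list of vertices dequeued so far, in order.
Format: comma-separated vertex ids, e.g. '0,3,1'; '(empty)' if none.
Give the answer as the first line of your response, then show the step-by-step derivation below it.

6,0,2,4,1,3,5

step 1: dequeue 6; queue=[0,2,4]; order=6
step 2: dequeue 0; queue=[2,4,1,3,5]; order=6,0
step 3: dequeue 2; queue=[4,1,3,5]; order=6,0,2
step 4: dequeue 4; queue=[1,3,5]; order=6,0,2,4
step 5: dequeue 1; queue=[3,5]; order=6,0,2,4,1
step 6: dequeue 3; queue=[5]; order=6,0,2,4,1,3
step 7: dequeue 5; queue=[(empty)]; order=6,0,2,4,1,3,5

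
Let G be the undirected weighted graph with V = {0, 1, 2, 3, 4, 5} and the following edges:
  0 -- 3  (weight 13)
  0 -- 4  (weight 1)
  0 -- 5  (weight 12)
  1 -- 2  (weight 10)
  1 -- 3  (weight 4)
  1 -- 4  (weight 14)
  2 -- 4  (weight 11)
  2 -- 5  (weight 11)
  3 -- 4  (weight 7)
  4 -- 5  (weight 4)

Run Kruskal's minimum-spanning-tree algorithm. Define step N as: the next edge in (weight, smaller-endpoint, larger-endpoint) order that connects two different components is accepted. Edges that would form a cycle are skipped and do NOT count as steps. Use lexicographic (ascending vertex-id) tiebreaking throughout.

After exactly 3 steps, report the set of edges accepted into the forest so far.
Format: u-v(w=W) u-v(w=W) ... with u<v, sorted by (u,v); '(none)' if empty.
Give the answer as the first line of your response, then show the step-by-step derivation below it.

0-4(w=1) 1-3(w=4) 4-5(w=4)

step 1: add edge 0-4 (w=1); MST = {0-4(w=1)}
step 2: add edge 1-3 (w=4); MST = {0-4(w=1) 1-3(w=4)}
step 3: add edge 4-5 (w=4); MST = {0-4(w=1) 1-3(w=4) 4-5(w=4)}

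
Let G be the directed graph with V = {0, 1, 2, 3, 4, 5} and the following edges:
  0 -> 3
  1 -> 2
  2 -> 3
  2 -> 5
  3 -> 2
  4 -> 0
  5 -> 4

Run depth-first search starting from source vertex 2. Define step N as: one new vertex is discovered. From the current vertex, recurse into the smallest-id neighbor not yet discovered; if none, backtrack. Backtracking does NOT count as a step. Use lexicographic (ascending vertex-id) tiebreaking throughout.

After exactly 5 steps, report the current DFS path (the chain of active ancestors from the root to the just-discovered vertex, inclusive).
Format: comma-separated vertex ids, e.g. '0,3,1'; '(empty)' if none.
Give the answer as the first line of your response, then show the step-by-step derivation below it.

2,5,4,0

step 1: discover 2; path=2; order=2
step 2: discover 3; path=2>3; order=2,3
step 3: discover 5; path=2>5; order=2,3,5
step 4: discover 4; path=2>5>4; order=2,3,5,4
step 5: discover 0; path=2>5>4>0; order=2,3,5,4,0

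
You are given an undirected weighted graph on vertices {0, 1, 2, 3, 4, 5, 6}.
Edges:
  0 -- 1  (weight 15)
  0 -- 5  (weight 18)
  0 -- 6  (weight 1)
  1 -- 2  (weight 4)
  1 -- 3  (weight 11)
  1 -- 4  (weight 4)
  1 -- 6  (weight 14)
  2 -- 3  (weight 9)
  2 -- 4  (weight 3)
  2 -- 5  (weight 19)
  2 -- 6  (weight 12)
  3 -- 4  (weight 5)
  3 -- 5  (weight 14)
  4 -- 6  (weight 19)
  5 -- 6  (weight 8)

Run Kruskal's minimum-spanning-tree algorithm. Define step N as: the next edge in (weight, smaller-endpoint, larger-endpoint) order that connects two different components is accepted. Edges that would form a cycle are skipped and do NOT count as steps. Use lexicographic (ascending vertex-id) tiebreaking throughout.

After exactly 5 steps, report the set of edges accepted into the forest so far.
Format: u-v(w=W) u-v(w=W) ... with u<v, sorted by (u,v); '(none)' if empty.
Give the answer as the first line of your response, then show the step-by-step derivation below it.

0-6(w=1) 1-2(w=4) 2-4(w=3) 3-4(w=5) 5-6(w=8)

step 1: add edge 0-6 (w=1); MST = {0-6(w=1)}
step 2: add edge 2-4 (w=3); MST = {0-6(w=1) 2-4(w=3)}
step 3: add edge 1-2 (w=4); MST = {0-6(w=1) 1-2(w=4) 2-4(w=3)}
step 4: add edge 3-4 (w=5); MST = {0-6(w=1) 1-2(w=4) 2-4(w=3) 3-4(w=5)}
step 5: add edge 5-6 (w=8); MST = {0-6(w=1) 1-2(w=4) 2-4(w=3) 3-4(w=5) 5-6(w=8)}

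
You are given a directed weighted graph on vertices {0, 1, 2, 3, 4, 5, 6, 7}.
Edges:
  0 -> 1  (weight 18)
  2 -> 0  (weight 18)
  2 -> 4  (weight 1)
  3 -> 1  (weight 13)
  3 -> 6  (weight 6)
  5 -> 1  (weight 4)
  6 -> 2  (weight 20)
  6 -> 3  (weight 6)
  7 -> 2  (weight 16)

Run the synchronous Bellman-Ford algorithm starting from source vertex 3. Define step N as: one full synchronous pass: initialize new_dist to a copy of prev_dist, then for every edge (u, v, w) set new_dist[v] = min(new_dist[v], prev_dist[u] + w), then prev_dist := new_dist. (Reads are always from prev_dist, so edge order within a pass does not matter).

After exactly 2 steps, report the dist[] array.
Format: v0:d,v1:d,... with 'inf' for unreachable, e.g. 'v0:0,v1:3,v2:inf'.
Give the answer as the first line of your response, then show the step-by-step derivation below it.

v0:inf,v1:13,v2:26,v3:0,v4:inf,v5:inf,v6:6,v7:inf

step 1: dist = v0:inf,v1:13,v2:inf,v3:0,v4:inf,v5:inf,v6:6,v7:inf
step 2: dist = v0:inf,v1:13,v2:26,v3:0,v4:inf,v5:inf,v6:6,v7:inf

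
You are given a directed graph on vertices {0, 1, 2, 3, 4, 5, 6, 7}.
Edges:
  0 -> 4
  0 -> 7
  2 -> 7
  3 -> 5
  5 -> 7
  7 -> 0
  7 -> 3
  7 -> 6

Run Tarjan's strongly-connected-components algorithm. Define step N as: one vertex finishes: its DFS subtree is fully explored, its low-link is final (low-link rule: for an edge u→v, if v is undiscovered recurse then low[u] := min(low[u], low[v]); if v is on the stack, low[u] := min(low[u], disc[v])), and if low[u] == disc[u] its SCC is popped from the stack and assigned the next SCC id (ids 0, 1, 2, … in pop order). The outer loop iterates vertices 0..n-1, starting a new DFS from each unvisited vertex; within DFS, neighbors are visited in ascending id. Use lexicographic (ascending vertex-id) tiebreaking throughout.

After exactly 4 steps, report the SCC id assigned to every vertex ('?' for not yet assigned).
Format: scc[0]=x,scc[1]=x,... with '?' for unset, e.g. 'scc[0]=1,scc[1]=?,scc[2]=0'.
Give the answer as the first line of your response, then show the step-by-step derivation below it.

scc[0]=?,scc[1]=?,scc[2]=?,scc[3]=?,scc[4]=0,scc[5]=?,scc[6]=1,scc[7]=?

step 1: low=(low[0]=0,low[1]=?,low[2]=?,low[3]=?,low[4]=1,low[5]=?,low[6]=?,low[7]=?); scc=(scc[0]=?,scc[1]=?,scc[2]=?,scc[3]=?,scc[4]=0,scc[5]=?,scc[6]=?,scc[7]=?)
step 2: low=(low[0]=0,low[1]=?,low[2]=?,low[3]=3,low[4]=1,low[5]=2,low[6]=?,low[7]=0); scc=(scc[0]=?,scc[1]=?,scc[2]=?,scc[3]=?,scc[4]=0,scc[5]=?,scc[6]=?,scc[7]=?)
step 3: low=(low[0]=0,low[1]=?,low[2]=?,low[3]=2,low[4]=1,low[5]=2,low[6]=?,low[7]=0); scc=(scc[0]=?,scc[1]=?,scc[2]=?,scc[3]=?,scc[4]=0,scc[5]=?,scc[6]=?,scc[7]=?)
step 4: low=(low[0]=0,low[1]=?,low[2]=?,low[3]=2,low[4]=1,low[5]=2,low[6]=5,low[7]=0); scc=(scc[0]=?,scc[1]=?,scc[2]=?,scc[3]=?,scc[4]=0,scc[5]=?,scc[6]=1,scc[7]=?)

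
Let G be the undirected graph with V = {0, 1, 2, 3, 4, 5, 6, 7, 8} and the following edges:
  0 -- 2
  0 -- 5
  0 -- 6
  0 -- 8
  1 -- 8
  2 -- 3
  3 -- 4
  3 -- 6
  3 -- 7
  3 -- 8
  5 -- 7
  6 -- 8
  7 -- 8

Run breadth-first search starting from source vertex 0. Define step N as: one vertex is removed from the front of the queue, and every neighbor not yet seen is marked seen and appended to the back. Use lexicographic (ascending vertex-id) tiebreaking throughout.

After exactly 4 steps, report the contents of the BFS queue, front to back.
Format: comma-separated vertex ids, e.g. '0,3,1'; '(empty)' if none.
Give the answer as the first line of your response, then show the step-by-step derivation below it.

8,3,7

step 1: dequeue 0; queue=[2,5,6,8]; order=0
step 2: dequeue 2; queue=[5,6,8,3]; order=0,2
step 3: dequeue 5; queue=[6,8,3,7]; order=0,2,5
step 4: dequeue 6; queue=[8,3,7]; order=0,2,5,6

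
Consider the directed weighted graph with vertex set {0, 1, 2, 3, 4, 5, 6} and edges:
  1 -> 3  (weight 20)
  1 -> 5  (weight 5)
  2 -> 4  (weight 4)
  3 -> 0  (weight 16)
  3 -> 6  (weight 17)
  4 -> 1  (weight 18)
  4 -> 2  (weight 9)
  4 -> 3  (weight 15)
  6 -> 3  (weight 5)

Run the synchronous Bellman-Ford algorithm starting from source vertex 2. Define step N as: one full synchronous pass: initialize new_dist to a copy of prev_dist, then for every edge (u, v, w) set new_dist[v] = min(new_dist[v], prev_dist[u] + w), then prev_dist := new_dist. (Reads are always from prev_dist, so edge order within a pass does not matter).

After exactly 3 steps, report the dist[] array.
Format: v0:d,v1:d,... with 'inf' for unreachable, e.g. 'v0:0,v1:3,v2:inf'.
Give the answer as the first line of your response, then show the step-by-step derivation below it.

v0:35,v1:22,v2:0,v3:19,v4:4,v5:27,v6:36

step 1: dist = v0:inf,v1:inf,v2:0,v3:inf,v4:4,v5:inf,v6:inf
step 2: dist = v0:inf,v1:22,v2:0,v3:19,v4:4,v5:inf,v6:inf
step 3: dist = v0:35,v1:22,v2:0,v3:19,v4:4,v5:27,v6:36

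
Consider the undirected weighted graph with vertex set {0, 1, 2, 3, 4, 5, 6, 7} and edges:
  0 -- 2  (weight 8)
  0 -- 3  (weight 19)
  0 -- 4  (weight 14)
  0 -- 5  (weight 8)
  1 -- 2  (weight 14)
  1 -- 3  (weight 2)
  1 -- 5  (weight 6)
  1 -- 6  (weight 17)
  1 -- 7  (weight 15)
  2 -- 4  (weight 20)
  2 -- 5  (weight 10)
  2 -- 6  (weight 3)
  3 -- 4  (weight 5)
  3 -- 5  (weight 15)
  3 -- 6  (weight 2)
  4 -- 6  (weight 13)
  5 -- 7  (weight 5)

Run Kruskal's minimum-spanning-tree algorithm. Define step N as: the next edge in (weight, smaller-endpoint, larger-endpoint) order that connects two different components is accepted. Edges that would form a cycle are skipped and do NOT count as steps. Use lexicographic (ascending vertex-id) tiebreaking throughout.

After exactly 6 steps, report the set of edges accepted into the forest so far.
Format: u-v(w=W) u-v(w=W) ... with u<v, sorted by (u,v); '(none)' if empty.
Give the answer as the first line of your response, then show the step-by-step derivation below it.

1-3(w=2) 1-5(w=6) 2-6(w=3) 3-4(w=5) 3-6(w=2) 5-7(w=5)

step 1: add edge 1-3 (w=2); MST = {1-3(w=2)}
step 2: add edge 3-6 (w=2); MST = {1-3(w=2) 3-6(w=2)}
step 3: add edge 2-6 (w=3); MST = {1-3(w=2) 2-6(w=3) 3-6(w=2)}
step 4: add edge 3-4 (w=5); MST = {1-3(w=2) 2-6(w=3) 3-4(w=5) 3-6(w=2)}
step 5: add edge 5-7 (w=5); MST = {1-3(w=2) 2-6(w=3) 3-4(w=5) 3-6(w=2) 5-7(w=5)}
step 6: add edge 1-5 (w=6); MST = {1-3(w=2) 1-5(w=6) 2-6(w=3) 3-4(w=5) 3-6(w=2) 5-7(w=5)}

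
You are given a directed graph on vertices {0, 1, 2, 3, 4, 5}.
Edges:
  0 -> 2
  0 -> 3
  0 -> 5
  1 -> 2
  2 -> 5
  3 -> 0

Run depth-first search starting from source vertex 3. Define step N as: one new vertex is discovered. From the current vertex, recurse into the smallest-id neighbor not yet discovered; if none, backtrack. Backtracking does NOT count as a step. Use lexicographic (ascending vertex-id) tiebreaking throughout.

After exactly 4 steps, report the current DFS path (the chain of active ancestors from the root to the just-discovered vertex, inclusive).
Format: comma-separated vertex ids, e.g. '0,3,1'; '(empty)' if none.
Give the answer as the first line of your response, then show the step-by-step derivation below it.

3,0,2,5

step 1: discover 3; path=3; order=3
step 2: discover 0; path=3>0; order=3,0
step 3: discover 2; path=3>0>2; order=3,0,2
step 4: discover 5; path=3>0>2>5; order=3,0,2,5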